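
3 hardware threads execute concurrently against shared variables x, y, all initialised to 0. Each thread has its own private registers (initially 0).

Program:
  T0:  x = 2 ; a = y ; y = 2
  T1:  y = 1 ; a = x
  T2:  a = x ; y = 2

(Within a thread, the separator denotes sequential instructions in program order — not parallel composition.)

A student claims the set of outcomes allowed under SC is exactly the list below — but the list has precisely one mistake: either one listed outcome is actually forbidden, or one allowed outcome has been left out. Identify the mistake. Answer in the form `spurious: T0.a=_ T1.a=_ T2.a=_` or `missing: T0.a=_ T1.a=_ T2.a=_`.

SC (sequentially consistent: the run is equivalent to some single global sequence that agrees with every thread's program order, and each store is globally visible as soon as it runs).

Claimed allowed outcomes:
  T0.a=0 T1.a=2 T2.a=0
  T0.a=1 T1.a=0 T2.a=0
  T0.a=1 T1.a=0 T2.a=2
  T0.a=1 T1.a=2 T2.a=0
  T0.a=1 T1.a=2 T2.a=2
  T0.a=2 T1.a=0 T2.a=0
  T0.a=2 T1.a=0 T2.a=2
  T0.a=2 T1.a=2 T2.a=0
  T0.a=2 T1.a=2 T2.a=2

outcome vector order: (T0.a,T1.a,T2.a)
[SC] allowed = {0/2/0, 0/2/2, 1/0/0, 1/0/2, 1/2/0, 1/2/2, 2/0/0, 2/0/2, 2/2/0, 2/2/2}
SC∖claimed = {0/2/2}

missing: T0.a=0 T1.a=2 T2.a=2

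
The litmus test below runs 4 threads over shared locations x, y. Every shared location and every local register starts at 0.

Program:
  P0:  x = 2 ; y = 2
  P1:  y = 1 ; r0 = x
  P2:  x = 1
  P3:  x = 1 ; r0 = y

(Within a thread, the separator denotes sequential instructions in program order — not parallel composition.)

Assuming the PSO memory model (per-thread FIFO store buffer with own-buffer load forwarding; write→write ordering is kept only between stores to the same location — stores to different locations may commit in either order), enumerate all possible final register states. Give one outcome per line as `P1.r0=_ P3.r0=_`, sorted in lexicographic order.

P1.r0=0 P3.r0=0
P1.r0=0 P3.r0=1
P1.r0=0 P3.r0=2
P1.r0=1 P3.r0=0
P1.r0=1 P3.r0=1
P1.r0=1 P3.r0=2
P1.r0=2 P3.r0=0
P1.r0=2 P3.r0=1
P1.r0=2 P3.r0=2

outcome vector order: (P1.r0,P3.r0)
|PSO outcomes| = 9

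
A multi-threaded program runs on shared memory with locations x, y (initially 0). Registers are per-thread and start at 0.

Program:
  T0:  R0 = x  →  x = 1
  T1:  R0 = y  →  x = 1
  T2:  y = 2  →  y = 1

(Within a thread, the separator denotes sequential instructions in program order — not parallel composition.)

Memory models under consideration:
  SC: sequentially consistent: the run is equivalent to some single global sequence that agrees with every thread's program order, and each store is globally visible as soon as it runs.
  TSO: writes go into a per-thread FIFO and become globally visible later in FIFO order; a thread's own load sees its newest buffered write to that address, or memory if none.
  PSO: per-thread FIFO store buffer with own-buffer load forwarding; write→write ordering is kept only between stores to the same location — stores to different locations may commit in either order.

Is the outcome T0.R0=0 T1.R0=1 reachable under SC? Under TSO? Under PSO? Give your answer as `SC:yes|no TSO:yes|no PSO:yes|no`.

SC:yes TSO:yes PSO:yes

outcome vector order: (T0.R0,T1.R0)
SC (6): (0,0), (0,1), (0,2), (1,0), (1,1), (1,2)
TSO (6): (0,0), (0,1), (0,2), (1,0), (1,1), (1,2)
PSO (6): (0,0), (0,1), (0,2), (1,0), (1,1), (1,2)
target (0,1) ∈ {SC,TSO,PSO}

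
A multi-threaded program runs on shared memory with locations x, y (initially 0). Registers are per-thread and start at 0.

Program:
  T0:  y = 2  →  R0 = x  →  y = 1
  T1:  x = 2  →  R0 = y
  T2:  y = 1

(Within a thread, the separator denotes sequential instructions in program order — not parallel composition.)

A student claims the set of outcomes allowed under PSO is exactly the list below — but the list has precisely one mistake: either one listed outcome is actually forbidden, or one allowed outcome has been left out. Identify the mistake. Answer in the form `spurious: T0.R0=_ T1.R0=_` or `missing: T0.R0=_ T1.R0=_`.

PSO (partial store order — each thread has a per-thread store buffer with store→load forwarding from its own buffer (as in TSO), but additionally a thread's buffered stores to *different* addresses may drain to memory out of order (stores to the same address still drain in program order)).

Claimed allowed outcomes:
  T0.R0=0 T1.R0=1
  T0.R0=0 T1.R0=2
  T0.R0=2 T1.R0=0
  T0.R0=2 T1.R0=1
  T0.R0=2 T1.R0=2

outcome vector order: (T0.R0,T1.R0)
PSO: 6 outcomes — {(0,0), (0,1), (0,2), (2,0), (2,1), (2,2)}
PSO∖claimed = {(0,0)}

missing: T0.R0=0 T1.R0=0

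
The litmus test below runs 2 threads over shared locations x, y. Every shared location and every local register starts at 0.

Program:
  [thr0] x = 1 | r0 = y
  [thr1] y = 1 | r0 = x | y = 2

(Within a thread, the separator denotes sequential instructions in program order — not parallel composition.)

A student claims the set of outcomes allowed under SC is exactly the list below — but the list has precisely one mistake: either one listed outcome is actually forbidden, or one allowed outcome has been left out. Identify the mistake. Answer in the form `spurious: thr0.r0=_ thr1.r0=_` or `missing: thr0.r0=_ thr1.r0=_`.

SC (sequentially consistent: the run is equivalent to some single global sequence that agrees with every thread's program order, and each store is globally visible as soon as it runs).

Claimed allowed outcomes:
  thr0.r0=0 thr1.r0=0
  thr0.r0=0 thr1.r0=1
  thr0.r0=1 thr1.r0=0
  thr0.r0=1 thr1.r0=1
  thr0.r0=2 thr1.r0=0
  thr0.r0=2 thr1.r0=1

spurious: thr0.r0=0 thr1.r0=0

outcome vector order: (thr0.r0,thr1.r0)
[SC] allowed = {0/1 1/0 1/1 2/0 2/1}
claimed∖SC = {0/0}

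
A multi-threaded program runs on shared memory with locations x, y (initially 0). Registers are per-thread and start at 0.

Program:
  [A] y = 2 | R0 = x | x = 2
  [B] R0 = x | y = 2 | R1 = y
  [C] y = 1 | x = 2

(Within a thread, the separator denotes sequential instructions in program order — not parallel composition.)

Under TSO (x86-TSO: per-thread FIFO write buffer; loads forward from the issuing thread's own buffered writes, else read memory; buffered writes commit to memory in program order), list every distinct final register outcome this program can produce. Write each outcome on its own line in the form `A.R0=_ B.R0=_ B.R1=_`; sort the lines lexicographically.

A.R0=0 B.R0=0 B.R1=1
A.R0=0 B.R0=0 B.R1=2
A.R0=0 B.R0=2 B.R1=1
A.R0=0 B.R0=2 B.R1=2
A.R0=2 B.R0=0 B.R1=1
A.R0=2 B.R0=0 B.R1=2
A.R0=2 B.R0=2 B.R1=2

outcome vector order: (A.R0,B.R0,B.R1)
|TSO outcomes| = 7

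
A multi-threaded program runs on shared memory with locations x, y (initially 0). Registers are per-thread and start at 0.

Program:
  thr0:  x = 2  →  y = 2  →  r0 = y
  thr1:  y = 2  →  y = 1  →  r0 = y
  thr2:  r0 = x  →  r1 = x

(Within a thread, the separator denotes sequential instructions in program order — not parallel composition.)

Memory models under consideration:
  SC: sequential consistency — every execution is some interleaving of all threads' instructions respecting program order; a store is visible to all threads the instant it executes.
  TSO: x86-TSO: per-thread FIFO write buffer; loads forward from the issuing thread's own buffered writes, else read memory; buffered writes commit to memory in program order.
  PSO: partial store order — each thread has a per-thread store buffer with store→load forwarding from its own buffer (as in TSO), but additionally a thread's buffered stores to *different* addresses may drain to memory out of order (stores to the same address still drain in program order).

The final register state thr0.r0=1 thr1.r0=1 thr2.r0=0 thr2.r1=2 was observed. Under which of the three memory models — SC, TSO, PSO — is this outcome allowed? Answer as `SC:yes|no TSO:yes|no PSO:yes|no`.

SC:yes TSO:yes PSO:yes

outcome vector order: (thr0.r0,thr1.r0,thr2.r0,thr2.r1)
SC: 9 outcomes — {1100; 1102; 1122; 2100; 2102; 2122; 2200; 2202; 2222}
TSO: 9 outcomes — {1100; 1102; 1122; 2100; 2102; 2122; 2200; 2202; 2222}
PSO: 9 outcomes — {1100; 1102; 1122; 2100; 2102; 2122; 2200; 2202; 2222}
target 1102 ∈ {SC,TSO,PSO}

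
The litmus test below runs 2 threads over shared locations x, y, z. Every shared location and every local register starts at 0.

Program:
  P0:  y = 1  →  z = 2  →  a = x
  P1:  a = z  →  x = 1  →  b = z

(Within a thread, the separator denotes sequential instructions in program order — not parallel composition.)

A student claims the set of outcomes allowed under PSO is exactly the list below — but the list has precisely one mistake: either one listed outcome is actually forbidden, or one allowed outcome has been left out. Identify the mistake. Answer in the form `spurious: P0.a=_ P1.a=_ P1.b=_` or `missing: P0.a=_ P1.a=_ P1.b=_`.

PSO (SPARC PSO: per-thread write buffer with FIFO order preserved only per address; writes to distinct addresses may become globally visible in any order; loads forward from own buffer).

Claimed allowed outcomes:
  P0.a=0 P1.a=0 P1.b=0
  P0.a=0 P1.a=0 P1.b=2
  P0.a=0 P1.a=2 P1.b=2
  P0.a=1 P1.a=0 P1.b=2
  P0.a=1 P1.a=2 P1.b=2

outcome vector order: (P0.a,P1.a,P1.b)
PSO (6): 000 002 022 100 102 122
PSO∖claimed = {100}

missing: P0.a=1 P1.a=0 P1.b=0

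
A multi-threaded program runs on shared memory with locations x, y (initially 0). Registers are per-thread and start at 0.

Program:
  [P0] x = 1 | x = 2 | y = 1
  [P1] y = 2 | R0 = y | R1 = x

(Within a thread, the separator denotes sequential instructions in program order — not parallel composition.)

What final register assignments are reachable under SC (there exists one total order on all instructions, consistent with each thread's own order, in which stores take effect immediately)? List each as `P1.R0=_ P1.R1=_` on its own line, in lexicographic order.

outcome vector order: (P1.R0,P1.R1)
|SC outcomes| = 4

P1.R0=1 P1.R1=2
P1.R0=2 P1.R1=0
P1.R0=2 P1.R1=1
P1.R0=2 P1.R1=2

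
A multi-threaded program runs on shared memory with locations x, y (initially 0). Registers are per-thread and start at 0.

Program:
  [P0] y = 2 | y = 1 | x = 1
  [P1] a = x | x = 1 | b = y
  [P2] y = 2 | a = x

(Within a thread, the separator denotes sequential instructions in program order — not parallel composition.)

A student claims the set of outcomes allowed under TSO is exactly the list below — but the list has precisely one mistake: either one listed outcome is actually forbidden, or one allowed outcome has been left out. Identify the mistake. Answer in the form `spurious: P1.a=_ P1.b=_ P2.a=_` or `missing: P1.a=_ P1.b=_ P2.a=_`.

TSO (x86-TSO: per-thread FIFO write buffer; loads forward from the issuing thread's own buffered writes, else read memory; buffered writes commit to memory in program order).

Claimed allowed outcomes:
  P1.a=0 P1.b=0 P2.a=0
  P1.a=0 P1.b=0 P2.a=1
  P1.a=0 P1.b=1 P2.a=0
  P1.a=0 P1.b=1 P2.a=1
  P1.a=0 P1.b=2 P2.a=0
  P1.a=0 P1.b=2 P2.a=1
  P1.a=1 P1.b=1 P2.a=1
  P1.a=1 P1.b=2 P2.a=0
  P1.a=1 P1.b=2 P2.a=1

missing: P1.a=1 P1.b=1 P2.a=0

outcome vector order: (P1.a,P1.b,P2.a)
TSO (10): (0,0,0) (0,0,1) (0,1,0) (0,1,1) (0,2,0) (0,2,1) (1,1,0) (1,1,1) (1,2,0) (1,2,1)
TSO∖claimed = {(1,1,0)}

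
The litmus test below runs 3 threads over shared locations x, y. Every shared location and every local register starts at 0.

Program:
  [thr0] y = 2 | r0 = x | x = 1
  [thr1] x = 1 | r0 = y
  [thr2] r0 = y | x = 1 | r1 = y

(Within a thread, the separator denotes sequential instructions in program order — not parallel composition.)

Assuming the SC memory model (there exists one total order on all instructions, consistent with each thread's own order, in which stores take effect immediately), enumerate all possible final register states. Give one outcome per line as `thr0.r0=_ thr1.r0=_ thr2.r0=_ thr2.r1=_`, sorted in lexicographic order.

outcome vector order: (thr0.r0,thr1.r0,thr2.r0,thr2.r1)
|SC outcomes| = 8

thr0.r0=0 thr1.r0=2 thr2.r0=0 thr2.r1=2
thr0.r0=0 thr1.r0=2 thr2.r0=2 thr2.r1=2
thr0.r0=1 thr1.r0=0 thr2.r0=0 thr2.r1=0
thr0.r0=1 thr1.r0=0 thr2.r0=0 thr2.r1=2
thr0.r0=1 thr1.r0=0 thr2.r0=2 thr2.r1=2
thr0.r0=1 thr1.r0=2 thr2.r0=0 thr2.r1=0
thr0.r0=1 thr1.r0=2 thr2.r0=0 thr2.r1=2
thr0.r0=1 thr1.r0=2 thr2.r0=2 thr2.r1=2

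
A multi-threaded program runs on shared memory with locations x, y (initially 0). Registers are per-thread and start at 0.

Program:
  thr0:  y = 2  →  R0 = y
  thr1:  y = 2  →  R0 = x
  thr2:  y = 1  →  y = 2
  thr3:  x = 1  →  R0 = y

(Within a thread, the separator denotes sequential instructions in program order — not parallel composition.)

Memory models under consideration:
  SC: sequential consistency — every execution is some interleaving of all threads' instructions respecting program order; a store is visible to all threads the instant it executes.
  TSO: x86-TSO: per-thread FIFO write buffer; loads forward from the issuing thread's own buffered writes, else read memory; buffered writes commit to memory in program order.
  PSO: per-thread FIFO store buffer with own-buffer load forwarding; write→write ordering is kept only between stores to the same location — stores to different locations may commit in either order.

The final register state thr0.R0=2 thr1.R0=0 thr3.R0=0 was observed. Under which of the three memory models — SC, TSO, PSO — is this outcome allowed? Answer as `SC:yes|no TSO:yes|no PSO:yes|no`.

outcome vector order: (thr0.R0,thr1.R0,thr3.R0)
SC: 10 outcomes — {(1,0,1), (1,0,2), (1,1,0), (1,1,1), (1,1,2), (2,0,1), (2,0,2), (2,1,0), (2,1,1), (2,1,2)}
TSO: 12 outcomes — {(1,0,0), (1,0,1), (1,0,2), (1,1,0), (1,1,1), (1,1,2), (2,0,0), (2,0,1), (2,0,2), (2,1,0), (2,1,1), (2,1,2)}
PSO: 12 outcomes — {(1,0,0), (1,0,1), (1,0,2), (1,1,0), (1,1,1), (1,1,2), (2,0,0), (2,0,1), (2,0,2), (2,1,0), (2,1,1), (2,1,2)}
target (2,0,0) ∈ {TSO,PSO}

SC:no TSO:yes PSO:yes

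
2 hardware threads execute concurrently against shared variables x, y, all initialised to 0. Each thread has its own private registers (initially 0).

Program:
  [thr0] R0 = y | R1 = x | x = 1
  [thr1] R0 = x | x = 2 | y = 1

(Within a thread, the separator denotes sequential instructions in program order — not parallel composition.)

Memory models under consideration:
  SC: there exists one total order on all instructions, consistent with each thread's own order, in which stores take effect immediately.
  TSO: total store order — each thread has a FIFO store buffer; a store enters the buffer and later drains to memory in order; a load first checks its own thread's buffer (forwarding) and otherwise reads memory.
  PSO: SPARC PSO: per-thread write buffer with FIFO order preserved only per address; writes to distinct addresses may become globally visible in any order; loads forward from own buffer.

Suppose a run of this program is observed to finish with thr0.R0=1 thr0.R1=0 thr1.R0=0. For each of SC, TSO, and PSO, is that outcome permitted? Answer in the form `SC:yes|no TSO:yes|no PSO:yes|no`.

SC:no TSO:no PSO:yes

outcome vector order: (thr0.R0,thr0.R1,thr1.R0)
SC: 4 outcomes — {<0 0 0>; <0 0 1>; <0 2 0>; <1 2 0>}
TSO: 4 outcomes — {<0 0 0>; <0 0 1>; <0 2 0>; <1 2 0>}
PSO: 5 outcomes — {<0 0 0>; <0 0 1>; <0 2 0>; <1 0 0>; <1 2 0>}
target <1 0 0> ∈ {PSO}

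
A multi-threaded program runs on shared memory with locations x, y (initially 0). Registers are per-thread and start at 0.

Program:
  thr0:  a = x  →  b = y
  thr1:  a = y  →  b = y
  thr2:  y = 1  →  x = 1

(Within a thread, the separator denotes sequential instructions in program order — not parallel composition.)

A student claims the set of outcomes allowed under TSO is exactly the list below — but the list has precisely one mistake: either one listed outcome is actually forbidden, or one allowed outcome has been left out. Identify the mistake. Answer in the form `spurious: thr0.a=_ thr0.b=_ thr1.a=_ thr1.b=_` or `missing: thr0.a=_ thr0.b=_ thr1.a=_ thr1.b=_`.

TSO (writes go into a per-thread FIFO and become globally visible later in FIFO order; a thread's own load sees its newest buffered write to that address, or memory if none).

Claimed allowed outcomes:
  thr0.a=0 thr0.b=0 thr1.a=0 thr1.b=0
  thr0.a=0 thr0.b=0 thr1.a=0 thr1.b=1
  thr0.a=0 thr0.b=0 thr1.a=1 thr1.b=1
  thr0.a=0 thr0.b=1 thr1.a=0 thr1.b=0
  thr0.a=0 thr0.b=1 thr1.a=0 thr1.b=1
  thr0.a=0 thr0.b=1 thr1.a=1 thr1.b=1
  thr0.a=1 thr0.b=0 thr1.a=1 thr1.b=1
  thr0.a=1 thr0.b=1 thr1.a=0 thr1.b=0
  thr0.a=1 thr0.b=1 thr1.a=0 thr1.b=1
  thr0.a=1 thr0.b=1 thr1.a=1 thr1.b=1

outcome vector order: (thr0.a,thr0.b,thr1.a,thr1.b)
under TSO → 0/0/0/0, 0/0/0/1, 0/0/1/1, 0/1/0/0, 0/1/0/1, 0/1/1/1, 1/1/0/0, 1/1/0/1, 1/1/1/1
claimed∖TSO = {1/0/1/1}

spurious: thr0.a=1 thr0.b=0 thr1.a=1 thr1.b=1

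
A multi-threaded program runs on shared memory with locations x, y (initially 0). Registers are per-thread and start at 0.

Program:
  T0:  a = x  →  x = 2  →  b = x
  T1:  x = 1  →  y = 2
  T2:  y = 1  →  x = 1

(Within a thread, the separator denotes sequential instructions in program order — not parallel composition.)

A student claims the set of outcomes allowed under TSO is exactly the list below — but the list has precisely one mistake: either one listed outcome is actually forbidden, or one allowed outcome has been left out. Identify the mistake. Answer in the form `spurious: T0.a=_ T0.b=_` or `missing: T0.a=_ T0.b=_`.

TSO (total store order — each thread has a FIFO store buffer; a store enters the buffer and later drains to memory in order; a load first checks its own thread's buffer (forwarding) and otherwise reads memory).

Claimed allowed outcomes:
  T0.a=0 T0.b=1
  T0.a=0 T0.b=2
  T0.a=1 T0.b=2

outcome vector order: (T0.a,T0.b)
[TSO] allowed = {01 02 11 12}
TSO∖claimed = {11}

missing: T0.a=1 T0.b=1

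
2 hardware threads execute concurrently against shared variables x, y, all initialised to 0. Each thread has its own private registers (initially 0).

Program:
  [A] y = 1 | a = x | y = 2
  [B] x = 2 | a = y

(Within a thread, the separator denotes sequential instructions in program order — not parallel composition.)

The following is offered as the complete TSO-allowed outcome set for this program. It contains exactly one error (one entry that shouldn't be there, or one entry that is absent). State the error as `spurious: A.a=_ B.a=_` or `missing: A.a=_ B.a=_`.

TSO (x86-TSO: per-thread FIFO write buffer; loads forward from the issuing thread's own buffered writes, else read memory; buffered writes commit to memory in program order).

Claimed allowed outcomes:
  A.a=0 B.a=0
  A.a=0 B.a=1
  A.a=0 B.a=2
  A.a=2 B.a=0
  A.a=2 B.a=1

missing: A.a=2 B.a=2

outcome vector order: (A.a,B.a)
TSO (6): 00; 01; 02; 20; 21; 22
TSO∖claimed = {22}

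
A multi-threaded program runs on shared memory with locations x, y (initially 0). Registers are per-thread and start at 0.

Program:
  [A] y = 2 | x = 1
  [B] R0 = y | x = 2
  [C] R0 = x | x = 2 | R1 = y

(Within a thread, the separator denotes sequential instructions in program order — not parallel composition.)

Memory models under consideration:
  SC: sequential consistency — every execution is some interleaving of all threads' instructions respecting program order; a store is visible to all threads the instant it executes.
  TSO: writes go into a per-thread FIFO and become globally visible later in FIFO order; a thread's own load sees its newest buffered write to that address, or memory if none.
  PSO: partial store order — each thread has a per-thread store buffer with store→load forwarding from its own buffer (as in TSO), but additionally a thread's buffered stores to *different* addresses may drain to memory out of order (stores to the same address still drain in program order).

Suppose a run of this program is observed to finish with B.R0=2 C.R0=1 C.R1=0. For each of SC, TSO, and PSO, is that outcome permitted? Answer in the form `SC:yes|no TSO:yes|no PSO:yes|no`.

outcome vector order: (B.R0,C.R0,C.R1)
[SC] allowed = {(0,0,0), (0,0,2), (0,1,2), (0,2,0), (0,2,2), (2,0,0), (2,0,2), (2,1,2), (2,2,2)}
[TSO] allowed = {(0,0,0), (0,0,2), (0,1,2), (0,2,0), (0,2,2), (2,0,0), (2,0,2), (2,1,2), (2,2,2)}
[PSO] allowed = {(0,0,0), (0,0,2), (0,1,0), (0,1,2), (0,2,0), (0,2,2), (2,0,0), (2,0,2), (2,1,0), (2,1,2), (2,2,2)}
target (2,1,0) ∈ {PSO}

SC:no TSO:no PSO:yes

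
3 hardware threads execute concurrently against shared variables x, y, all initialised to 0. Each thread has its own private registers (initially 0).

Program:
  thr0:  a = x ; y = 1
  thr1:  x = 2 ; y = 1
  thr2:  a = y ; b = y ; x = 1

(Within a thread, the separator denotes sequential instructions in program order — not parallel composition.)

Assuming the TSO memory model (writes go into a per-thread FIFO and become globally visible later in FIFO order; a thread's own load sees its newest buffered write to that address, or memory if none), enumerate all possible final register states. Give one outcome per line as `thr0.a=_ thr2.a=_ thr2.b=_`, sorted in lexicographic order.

outcome vector order: (thr0.a,thr2.a,thr2.b)
|TSO outcomes| = 9

thr0.a=0 thr2.a=0 thr2.b=0
thr0.a=0 thr2.a=0 thr2.b=1
thr0.a=0 thr2.a=1 thr2.b=1
thr0.a=1 thr2.a=0 thr2.b=0
thr0.a=1 thr2.a=0 thr2.b=1
thr0.a=1 thr2.a=1 thr2.b=1
thr0.a=2 thr2.a=0 thr2.b=0
thr0.a=2 thr2.a=0 thr2.b=1
thr0.a=2 thr2.a=1 thr2.b=1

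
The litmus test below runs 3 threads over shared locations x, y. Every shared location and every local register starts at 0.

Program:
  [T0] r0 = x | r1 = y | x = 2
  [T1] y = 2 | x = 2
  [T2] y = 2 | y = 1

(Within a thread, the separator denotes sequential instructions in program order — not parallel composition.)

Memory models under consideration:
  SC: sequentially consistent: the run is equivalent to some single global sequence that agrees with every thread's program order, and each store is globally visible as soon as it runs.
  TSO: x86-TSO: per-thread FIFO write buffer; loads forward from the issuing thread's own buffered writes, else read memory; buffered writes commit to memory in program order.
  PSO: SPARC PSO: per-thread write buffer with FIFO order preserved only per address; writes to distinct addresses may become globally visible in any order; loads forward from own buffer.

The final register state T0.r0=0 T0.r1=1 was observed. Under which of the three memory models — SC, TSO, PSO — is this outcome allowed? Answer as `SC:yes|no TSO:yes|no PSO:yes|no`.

SC:yes TSO:yes PSO:yes

outcome vector order: (T0.r0,T0.r1)
under SC → (0,0); (0,1); (0,2); (2,1); (2,2)
under TSO → (0,0); (0,1); (0,2); (2,1); (2,2)
under PSO → (0,0); (0,1); (0,2); (2,0); (2,1); (2,2)
target (0,1) ∈ {SC,TSO,PSO}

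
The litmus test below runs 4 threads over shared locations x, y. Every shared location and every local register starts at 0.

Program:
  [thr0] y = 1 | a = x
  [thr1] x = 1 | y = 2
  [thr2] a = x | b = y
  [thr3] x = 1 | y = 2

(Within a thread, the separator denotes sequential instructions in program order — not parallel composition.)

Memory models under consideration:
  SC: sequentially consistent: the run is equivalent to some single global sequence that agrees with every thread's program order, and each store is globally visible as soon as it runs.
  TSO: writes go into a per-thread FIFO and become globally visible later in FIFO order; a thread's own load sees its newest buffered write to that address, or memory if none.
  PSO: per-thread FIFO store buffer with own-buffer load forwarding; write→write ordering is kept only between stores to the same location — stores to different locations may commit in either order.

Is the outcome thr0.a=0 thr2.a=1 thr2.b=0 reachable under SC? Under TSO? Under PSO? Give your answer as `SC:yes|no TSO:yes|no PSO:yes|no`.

SC:no TSO:yes PSO:yes

outcome vector order: (thr0.a,thr2.a,thr2.b)
SC (11): 0/0/0; 0/0/1; 0/0/2; 0/1/1; 0/1/2; 1/0/0; 1/0/1; 1/0/2; 1/1/0; 1/1/1; 1/1/2
TSO (12): 0/0/0; 0/0/1; 0/0/2; 0/1/0; 0/1/1; 0/1/2; 1/0/0; 1/0/1; 1/0/2; 1/1/0; 1/1/1; 1/1/2
PSO (12): 0/0/0; 0/0/1; 0/0/2; 0/1/0; 0/1/1; 0/1/2; 1/0/0; 1/0/1; 1/0/2; 1/1/0; 1/1/1; 1/1/2
target 0/1/0 ∈ {TSO,PSO}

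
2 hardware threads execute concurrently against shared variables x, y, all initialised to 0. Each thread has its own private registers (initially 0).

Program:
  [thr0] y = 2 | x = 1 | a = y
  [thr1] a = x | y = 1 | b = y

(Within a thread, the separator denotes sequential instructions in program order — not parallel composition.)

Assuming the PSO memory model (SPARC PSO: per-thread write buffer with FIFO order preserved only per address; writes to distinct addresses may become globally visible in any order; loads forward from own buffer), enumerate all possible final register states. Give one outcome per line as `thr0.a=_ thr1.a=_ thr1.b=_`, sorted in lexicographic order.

thr0.a=1 thr1.a=0 thr1.b=1
thr0.a=1 thr1.a=1 thr1.b=1
thr0.a=2 thr1.a=0 thr1.b=1
thr0.a=2 thr1.a=0 thr1.b=2
thr0.a=2 thr1.a=1 thr1.b=1
thr0.a=2 thr1.a=1 thr1.b=2

outcome vector order: (thr0.a,thr1.a,thr1.b)
|PSO outcomes| = 6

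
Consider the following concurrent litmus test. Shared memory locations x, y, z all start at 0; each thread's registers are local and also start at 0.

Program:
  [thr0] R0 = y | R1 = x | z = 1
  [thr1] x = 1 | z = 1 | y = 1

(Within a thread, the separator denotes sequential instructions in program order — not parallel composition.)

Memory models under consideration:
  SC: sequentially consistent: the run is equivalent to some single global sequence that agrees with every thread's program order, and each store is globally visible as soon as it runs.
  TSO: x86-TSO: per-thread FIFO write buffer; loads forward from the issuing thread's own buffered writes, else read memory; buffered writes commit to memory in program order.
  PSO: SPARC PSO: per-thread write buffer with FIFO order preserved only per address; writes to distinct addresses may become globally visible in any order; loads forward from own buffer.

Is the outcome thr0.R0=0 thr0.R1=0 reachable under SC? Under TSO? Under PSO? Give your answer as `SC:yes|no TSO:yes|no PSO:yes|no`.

SC:yes TSO:yes PSO:yes

outcome vector order: (thr0.R0,thr0.R1)
under SC → 00; 01; 11
under TSO → 00; 01; 11
under PSO → 00; 01; 10; 11
target 00 ∈ {SC,TSO,PSO}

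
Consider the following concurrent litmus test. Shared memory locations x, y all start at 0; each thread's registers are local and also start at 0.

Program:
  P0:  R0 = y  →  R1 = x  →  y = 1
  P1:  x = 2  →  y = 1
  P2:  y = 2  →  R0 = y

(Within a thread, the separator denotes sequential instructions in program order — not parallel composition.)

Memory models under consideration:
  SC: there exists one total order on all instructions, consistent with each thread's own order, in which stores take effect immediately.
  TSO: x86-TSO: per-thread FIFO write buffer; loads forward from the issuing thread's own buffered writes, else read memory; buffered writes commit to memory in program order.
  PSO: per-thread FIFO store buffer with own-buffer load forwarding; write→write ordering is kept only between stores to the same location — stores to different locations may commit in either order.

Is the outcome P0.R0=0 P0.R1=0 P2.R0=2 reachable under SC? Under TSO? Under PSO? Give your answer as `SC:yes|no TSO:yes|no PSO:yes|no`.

SC:yes TSO:yes PSO:yes

outcome vector order: (P0.R0,P0.R1,P2.R0)
SC: 10 outcomes — {001 002 021 022 121 122 201 202 221 222}
TSO: 10 outcomes — {001 002 021 022 121 122 201 202 221 222}
PSO: 12 outcomes — {001 002 021 022 101 102 121 122 201 202 221 222}
target 002 ∈ {SC,TSO,PSO}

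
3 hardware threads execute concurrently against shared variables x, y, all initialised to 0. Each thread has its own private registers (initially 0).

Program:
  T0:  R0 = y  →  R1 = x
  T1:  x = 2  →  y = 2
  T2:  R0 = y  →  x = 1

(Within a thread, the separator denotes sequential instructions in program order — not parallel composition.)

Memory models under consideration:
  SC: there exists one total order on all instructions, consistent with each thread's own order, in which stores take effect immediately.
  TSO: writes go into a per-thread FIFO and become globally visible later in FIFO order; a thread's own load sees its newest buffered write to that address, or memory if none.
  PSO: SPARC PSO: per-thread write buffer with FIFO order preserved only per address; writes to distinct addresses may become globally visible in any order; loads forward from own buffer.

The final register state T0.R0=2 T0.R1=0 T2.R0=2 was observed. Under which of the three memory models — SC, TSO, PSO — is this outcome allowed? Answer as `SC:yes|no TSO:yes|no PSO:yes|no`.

SC:no TSO:no PSO:yes

outcome vector order: (T0.R0,T0.R1,T2.R0)
SC (10): (0,0,0) (0,0,2) (0,1,0) (0,1,2) (0,2,0) (0,2,2) (2,1,0) (2,1,2) (2,2,0) (2,2,2)
TSO (10): (0,0,0) (0,0,2) (0,1,0) (0,1,2) (0,2,0) (0,2,2) (2,1,0) (2,1,2) (2,2,0) (2,2,2)
PSO (12): (0,0,0) (0,0,2) (0,1,0) (0,1,2) (0,2,0) (0,2,2) (2,0,0) (2,0,2) (2,1,0) (2,1,2) (2,2,0) (2,2,2)
target (2,0,2) ∈ {PSO}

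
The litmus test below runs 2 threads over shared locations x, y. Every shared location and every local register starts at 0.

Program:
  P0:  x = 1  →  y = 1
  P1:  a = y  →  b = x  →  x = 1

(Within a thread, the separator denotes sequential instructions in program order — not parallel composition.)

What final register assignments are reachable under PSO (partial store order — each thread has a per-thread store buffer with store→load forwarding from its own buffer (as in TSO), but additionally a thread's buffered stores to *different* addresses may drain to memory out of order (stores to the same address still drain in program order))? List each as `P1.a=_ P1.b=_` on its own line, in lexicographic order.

P1.a=0 P1.b=0
P1.a=0 P1.b=1
P1.a=1 P1.b=0
P1.a=1 P1.b=1

outcome vector order: (P1.a,P1.b)
|PSO outcomes| = 4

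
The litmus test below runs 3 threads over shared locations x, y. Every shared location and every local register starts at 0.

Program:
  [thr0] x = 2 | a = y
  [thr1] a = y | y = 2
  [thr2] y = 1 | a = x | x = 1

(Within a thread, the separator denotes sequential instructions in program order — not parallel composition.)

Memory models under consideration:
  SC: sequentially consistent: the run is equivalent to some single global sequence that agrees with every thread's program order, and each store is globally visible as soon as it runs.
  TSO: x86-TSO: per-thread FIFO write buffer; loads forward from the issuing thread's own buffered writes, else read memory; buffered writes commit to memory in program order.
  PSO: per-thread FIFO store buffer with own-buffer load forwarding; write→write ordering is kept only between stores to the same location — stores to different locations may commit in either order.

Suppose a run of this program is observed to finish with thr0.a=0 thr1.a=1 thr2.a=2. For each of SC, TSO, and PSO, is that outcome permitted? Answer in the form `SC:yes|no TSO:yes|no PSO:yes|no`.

SC:yes TSO:yes PSO:yes

outcome vector order: (thr0.a,thr1.a,thr2.a)
SC (10): <0 0 2> <0 1 2> <1 0 0> <1 0 2> <1 1 0> <1 1 2> <2 0 0> <2 0 2> <2 1 0> <2 1 2>
TSO (12): <0 0 0> <0 0 2> <0 1 0> <0 1 2> <1 0 0> <1 0 2> <1 1 0> <1 1 2> <2 0 0> <2 0 2> <2 1 0> <2 1 2>
PSO (12): <0 0 0> <0 0 2> <0 1 0> <0 1 2> <1 0 0> <1 0 2> <1 1 0> <1 1 2> <2 0 0> <2 0 2> <2 1 0> <2 1 2>
target <0 1 2> ∈ {SC,TSO,PSO}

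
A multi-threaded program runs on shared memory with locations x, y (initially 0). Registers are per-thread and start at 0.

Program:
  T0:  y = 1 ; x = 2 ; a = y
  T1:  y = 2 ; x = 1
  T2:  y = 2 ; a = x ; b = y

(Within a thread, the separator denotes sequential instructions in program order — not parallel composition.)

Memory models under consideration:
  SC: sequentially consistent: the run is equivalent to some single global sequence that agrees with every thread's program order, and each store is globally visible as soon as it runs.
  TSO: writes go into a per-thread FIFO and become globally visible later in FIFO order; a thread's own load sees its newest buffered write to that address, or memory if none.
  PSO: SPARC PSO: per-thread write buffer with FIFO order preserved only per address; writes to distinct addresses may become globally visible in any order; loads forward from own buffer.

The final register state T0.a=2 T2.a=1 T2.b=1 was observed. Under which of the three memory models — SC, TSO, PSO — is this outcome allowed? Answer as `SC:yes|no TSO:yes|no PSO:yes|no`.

outcome vector order: (T0.a,T2.a,T2.b)
SC (11): <1 0 1> <1 0 2> <1 1 1> <1 1 2> <1 2 1> <1 2 2> <2 0 1> <2 0 2> <2 1 2> <2 2 1> <2 2 2>
TSO (11): <1 0 1> <1 0 2> <1 1 1> <1 1 2> <1 2 1> <1 2 2> <2 0 1> <2 0 2> <2 1 2> <2 2 1> <2 2 2>
PSO (12): <1 0 1> <1 0 2> <1 1 1> <1 1 2> <1 2 1> <1 2 2> <2 0 1> <2 0 2> <2 1 1> <2 1 2> <2 2 1> <2 2 2>
target <2 1 1> ∈ {PSO}

SC:no TSO:no PSO:yes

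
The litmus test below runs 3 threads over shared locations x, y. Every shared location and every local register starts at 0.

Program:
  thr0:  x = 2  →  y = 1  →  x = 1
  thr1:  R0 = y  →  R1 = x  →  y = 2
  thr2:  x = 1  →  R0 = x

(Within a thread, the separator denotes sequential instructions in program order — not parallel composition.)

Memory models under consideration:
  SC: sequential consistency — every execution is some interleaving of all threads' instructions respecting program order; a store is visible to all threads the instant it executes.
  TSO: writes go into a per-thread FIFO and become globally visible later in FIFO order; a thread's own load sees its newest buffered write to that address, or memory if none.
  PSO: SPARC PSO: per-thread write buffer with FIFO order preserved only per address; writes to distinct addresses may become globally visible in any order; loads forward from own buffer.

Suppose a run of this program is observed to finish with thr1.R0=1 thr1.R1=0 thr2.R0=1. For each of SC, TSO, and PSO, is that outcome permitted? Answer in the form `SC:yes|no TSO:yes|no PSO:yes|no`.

SC:no TSO:no PSO:yes

outcome vector order: (thr1.R0,thr1.R1,thr2.R0)
SC (10): (0,0,1) (0,0,2) (0,1,1) (0,1,2) (0,2,1) (0,2,2) (1,1,1) (1,1,2) (1,2,1) (1,2,2)
TSO (10): (0,0,1) (0,0,2) (0,1,1) (0,1,2) (0,2,1) (0,2,2) (1,1,1) (1,1,2) (1,2,1) (1,2,2)
PSO (12): (0,0,1) (0,0,2) (0,1,1) (0,1,2) (0,2,1) (0,2,2) (1,0,1) (1,0,2) (1,1,1) (1,1,2) (1,2,1) (1,2,2)
target (1,0,1) ∈ {PSO}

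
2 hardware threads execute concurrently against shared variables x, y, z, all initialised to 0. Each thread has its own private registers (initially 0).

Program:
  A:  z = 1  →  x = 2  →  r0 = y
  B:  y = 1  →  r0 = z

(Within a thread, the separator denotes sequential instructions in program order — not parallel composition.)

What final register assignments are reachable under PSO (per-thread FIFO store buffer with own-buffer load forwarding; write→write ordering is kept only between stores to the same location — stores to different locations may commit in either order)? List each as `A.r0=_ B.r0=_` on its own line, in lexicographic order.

outcome vector order: (A.r0,B.r0)
|PSO outcomes| = 4

A.r0=0 B.r0=0
A.r0=0 B.r0=1
A.r0=1 B.r0=0
A.r0=1 B.r0=1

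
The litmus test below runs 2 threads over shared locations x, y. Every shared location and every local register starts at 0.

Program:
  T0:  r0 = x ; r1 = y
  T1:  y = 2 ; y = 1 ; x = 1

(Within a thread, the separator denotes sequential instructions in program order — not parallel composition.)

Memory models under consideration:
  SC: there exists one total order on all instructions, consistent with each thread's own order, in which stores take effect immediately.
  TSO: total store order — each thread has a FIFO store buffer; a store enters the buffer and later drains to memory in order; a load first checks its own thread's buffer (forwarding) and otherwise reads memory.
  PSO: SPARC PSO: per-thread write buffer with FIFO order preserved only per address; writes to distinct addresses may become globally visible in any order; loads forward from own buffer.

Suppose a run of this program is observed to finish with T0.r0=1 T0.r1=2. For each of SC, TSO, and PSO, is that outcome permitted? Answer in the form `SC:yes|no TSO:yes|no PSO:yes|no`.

outcome vector order: (T0.r0,T0.r1)
under SC → (0,0); (0,1); (0,2); (1,1)
under TSO → (0,0); (0,1); (0,2); (1,1)
under PSO → (0,0); (0,1); (0,2); (1,0); (1,1); (1,2)
target (1,2) ∈ {PSO}

SC:no TSO:no PSO:yes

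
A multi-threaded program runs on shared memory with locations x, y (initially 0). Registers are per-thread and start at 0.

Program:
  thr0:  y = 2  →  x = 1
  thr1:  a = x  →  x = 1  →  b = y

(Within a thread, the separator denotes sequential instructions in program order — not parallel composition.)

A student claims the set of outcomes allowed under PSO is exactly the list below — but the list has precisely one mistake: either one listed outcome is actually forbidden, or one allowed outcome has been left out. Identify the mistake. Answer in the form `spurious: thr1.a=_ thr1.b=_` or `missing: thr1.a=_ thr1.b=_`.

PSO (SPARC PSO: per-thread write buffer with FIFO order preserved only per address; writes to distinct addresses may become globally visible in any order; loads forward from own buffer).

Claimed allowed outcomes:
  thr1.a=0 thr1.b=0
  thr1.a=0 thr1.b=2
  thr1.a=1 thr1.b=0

outcome vector order: (thr1.a,thr1.b)
[PSO] allowed = {00, 02, 10, 12}
PSO∖claimed = {12}

missing: thr1.a=1 thr1.b=2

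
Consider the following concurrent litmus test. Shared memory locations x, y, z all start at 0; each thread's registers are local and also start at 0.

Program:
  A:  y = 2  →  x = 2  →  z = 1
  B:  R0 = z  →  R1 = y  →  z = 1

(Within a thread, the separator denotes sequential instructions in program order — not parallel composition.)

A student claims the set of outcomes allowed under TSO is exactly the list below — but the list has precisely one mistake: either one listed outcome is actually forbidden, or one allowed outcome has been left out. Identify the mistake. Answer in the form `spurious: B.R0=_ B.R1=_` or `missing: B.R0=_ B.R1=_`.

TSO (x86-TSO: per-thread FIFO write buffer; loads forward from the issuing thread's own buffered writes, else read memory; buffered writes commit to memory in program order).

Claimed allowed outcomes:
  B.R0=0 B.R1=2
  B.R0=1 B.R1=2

missing: B.R0=0 B.R1=0

outcome vector order: (B.R0,B.R1)
under TSO → <0 0>, <0 2>, <1 2>
TSO∖claimed = {<0 0>}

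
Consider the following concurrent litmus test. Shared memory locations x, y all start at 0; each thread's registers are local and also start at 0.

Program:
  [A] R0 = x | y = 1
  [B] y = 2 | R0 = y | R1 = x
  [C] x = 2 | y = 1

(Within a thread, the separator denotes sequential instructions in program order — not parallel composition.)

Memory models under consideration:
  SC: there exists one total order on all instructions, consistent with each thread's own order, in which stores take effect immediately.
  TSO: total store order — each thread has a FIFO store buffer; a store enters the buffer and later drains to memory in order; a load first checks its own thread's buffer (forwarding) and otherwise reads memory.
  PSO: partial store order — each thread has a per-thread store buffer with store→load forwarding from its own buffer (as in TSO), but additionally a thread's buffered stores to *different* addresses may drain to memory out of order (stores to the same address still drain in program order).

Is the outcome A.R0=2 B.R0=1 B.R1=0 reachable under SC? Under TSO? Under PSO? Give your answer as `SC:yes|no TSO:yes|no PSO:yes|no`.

outcome vector order: (A.R0,B.R0,B.R1)
[SC] allowed = {(0,1,0); (0,1,2); (0,2,0); (0,2,2); (2,1,2); (2,2,0); (2,2,2)}
[TSO] allowed = {(0,1,0); (0,1,2); (0,2,0); (0,2,2); (2,1,2); (2,2,0); (2,2,2)}
[PSO] allowed = {(0,1,0); (0,1,2); (0,2,0); (0,2,2); (2,1,0); (2,1,2); (2,2,0); (2,2,2)}
target (2,1,0) ∈ {PSO}

SC:no TSO:no PSO:yes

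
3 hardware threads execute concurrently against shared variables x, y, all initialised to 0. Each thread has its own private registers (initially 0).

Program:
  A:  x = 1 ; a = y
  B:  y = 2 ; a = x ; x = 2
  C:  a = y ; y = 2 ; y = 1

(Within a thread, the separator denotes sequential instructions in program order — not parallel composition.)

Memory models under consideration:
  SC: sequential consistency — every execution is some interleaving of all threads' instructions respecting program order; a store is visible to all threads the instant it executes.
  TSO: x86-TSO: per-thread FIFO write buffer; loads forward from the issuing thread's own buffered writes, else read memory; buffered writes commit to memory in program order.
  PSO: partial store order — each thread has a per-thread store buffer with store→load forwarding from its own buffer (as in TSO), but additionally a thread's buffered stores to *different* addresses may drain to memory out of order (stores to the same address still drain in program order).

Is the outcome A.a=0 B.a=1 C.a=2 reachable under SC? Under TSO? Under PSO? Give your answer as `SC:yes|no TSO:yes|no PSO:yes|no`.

SC:yes TSO:yes PSO:yes

outcome vector order: (A.a,B.a,C.a)
under SC → (0,1,0) (0,1,2) (1,0,0) (1,0,2) (1,1,0) (1,1,2) (2,0,0) (2,0,2) (2,1,0) (2,1,2)
under TSO → (0,0,0) (0,0,2) (0,1,0) (0,1,2) (1,0,0) (1,0,2) (1,1,0) (1,1,2) (2,0,0) (2,0,2) (2,1,0) (2,1,2)
under PSO → (0,0,0) (0,0,2) (0,1,0) (0,1,2) (1,0,0) (1,0,2) (1,1,0) (1,1,2) (2,0,0) (2,0,2) (2,1,0) (2,1,2)
target (0,1,2) ∈ {SC,TSO,PSO}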